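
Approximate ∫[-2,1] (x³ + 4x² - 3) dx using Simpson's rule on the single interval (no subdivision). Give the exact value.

S = (b−a)/6 · [f(-2) + 4f(-0.5) + f(1)] = 0.5·[5 + 4·(-2.125) + 2] = -0.75.

-0.75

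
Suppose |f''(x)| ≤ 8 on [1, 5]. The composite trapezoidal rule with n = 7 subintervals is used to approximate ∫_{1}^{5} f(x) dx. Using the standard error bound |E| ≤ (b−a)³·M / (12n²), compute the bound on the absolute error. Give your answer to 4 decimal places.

0.8707

|E| ≤ (4)³·8 / (12·7²) = 512/588 = 0.8707.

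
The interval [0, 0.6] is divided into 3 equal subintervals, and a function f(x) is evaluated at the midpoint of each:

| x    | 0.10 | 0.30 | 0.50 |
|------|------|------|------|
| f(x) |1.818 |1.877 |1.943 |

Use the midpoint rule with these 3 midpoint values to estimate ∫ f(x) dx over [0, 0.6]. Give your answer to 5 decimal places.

h = 0.2, n = 3.
h·[y(m₁) + y(m₂) + y(m₃)] = 0.2·(5.638) = 1.12760.

1.12760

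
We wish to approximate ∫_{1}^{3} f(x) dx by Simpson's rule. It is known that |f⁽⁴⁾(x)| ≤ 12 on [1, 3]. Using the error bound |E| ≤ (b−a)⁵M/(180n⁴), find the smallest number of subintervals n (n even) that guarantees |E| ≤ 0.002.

Need 384/(180n⁴) ≤ 0.002.
n⁴ ≥ 384/(180·0.002) = 1066.67 ⇒ n ≥ 5.7149, so the smallest even n is 6. (n must be even for Simpson's rule.)

6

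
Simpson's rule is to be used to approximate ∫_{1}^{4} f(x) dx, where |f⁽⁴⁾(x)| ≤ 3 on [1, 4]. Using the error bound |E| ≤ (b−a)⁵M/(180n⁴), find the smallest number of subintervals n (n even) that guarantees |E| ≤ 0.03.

4

Need 729/(180n⁴) ≤ 0.03.
n⁴ ≥ 729/(180·0.03) = 135 ⇒ n ≥ 3.4087, so the smallest even n is 4. (n must be even for Simpson's rule.)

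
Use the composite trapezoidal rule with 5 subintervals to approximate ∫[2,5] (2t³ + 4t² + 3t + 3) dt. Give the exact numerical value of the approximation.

505.5

h = (5 − 2)/5 = 0.6.
Nodes t₀,…,t₅ = 2, 2.6, 3.2, 3.8, 4.4, 5.
f(t) = 2t³ + 4t² + 3t + 3: f₀=41, f₁=72.992, f₂=119.096, f₃=181.904, f₄=264.008, f₅=368.
(h/2)·[f₀ + 2f₁ + 2f₂ + 2f₃ + 2f₄ + f₅] = 0.3·(1685) = 505.5.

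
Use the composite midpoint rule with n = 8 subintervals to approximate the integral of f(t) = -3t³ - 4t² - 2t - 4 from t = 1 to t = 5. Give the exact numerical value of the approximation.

h = (5 − 1)/8 = 0.5.
Midpoints m₁,…,m₈ = 1.25, 1.75, 2.25, 2.75, 3.25, 3.75, 4.25, 4.75.
f(m₁)=-18.609375, f(m₂)=-35.828125, f(m₃)=-62.921875, f(m₄)=-102.140625, f(m₅)=-155.734375, f(m₆)=-225.953125, f(m₇)=-315.046875, f(m₈)=-425.265625.
h·[f(m₁) + f(m₂) + f(m₃) + f(m₄) + f(m₅) + f(m₆) + f(m₇) + f(m₈)] = 0.5·(-1341.5) = -670.75.

-670.75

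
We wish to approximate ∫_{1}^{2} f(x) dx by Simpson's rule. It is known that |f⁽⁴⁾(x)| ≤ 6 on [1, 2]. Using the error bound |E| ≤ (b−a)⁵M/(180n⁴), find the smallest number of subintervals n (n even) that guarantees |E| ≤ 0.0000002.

Need 6/(180n⁴) ≤ 0.0000002.
n⁴ ≥ 6/(180·0.0000002) = 166667 ⇒ n ≥ 20.2052, so the smallest even n is 22. (n must be even for Simpson's rule.)

22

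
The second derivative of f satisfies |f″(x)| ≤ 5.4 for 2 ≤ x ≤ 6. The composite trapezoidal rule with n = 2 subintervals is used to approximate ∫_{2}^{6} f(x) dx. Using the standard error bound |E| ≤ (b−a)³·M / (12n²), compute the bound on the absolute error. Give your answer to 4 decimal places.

7.2000

|E| ≤ (4)³·5.4 / (12·2²) = 345.6/48 = 7.2000.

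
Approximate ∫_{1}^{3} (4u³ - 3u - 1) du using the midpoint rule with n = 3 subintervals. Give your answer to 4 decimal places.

64.2222

h = (3 − 1)/3 = 0.666667.
Midpoints m₁,…,m₃ = 1.333333, 2, 2.666667.
f(m₁)=4.481481, f(m₂)=25, f(m₃)=66.851852.
h·[f(m₁) + f(m₂) + f(m₃)] = 0.666667·(96.333333) = 64.2222.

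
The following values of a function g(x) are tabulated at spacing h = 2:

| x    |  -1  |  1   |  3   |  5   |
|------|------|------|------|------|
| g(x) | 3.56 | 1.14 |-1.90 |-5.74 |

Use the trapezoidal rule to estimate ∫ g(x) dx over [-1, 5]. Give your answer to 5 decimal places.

-3.70000

h = 2, n = 3.
(h/2)·[y₀ + 2y₁ + 2y₂ + y₃] = 1·(-3.70) = -3.70000.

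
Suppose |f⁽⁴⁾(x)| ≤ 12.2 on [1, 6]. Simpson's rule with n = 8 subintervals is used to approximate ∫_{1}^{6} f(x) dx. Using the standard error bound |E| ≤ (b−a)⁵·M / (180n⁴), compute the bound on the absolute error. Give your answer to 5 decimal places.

0.05171

|E| ≤ (5)⁵·12.2 / (180·8⁴) = 38125/737280 = 0.05171.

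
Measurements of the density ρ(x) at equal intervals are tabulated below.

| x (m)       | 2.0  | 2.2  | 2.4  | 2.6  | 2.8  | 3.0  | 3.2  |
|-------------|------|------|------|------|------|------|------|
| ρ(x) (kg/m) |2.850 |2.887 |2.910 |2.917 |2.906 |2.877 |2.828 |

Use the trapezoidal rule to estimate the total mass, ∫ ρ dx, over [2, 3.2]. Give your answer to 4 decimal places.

h = 0.2, n = 6.
(h/2)·[y₀ + 2y₁ + 2y₂ + 2y₃ + 2y₄ + 2y₅ + y₆] = 0.1·(34.672) = 3.4672.

3.4672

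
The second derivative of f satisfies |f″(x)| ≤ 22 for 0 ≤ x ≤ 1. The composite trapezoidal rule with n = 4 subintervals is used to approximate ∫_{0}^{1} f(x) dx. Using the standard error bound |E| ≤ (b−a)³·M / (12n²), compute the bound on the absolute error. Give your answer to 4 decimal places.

0.1146

|E| ≤ (1)³·22 / (12·4²) = 22/192 = 0.1146.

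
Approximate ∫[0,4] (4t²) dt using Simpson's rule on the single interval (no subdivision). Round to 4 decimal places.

S = (b−a)/6 · [f(0) + 4f(2) + f(4)] = 0.666667·[0 + 4·16 + 64] = 85.3333.

85.3333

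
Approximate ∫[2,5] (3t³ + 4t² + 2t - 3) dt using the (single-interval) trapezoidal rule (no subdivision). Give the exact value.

T = (b−a)/2 · [f(2) + f(5)] = 1.5·[41 + 482] = 784.5.

784.5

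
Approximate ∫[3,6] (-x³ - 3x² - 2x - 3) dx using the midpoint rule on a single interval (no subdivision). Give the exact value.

M = (b−a)·f(4.5) = 3·(-163.875) = -491.625.

-491.625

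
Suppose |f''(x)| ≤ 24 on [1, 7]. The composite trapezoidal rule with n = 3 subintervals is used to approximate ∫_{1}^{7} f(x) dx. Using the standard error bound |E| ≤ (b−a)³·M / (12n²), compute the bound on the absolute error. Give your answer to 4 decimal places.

|E| ≤ (6)³·24 / (12·3²) = 5184/108 = 48.0000.

48.0000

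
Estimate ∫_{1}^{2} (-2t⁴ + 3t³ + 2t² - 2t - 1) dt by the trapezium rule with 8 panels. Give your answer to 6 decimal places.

h = (2 − 1)/8 = 0.125.
Nodes t₀,…,t₈ = 1, 1.125, 1.25, 1.375, 1.5, 1.625, 1.75, 1.875, 2.
f(t) = -2t⁴ + 3t³ + 2t² - 2t - 1: f₀=0, f₁=0.34912109375, f₂=0.6015625, f₃=0.68115234375, f₄=0.5, f₅=-0.04150390625, f₆=-1.0546875, f₇=-2.66259765625, f₈=-5.
(h/2)·[f₀ + 2f₁ + 2f₂ + 2f₃ + 2f₄ + 2f₅ + 2f₆ + 2f₇ + f₈] = 0.0625·(-8.25390625) = -0.515869.

-0.515869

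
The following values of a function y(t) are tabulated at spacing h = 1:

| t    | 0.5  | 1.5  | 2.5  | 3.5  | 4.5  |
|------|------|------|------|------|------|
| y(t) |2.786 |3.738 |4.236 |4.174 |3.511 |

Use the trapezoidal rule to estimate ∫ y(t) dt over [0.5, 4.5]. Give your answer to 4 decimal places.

15.2965

h = 1, n = 4.
(h/2)·[y₀ + 2y₁ + 2y₂ + 2y₃ + y₄] = 0.5·(30.593) = 15.2965.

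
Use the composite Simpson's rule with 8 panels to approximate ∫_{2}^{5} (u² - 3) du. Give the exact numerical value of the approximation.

h = (5 − 2)/8 = 0.375.
Nodes u₀,…,u₈ = 2, 2.375, 2.75, 3.125, 3.5, 3.875, 4.25, 4.625, 5.
f(u) = u² - 3: f₀=1, f₁=2.640625, f₂=4.5625, f₃=6.765625, f₄=9.25, f₅=12.015625, f₆=15.0625, f₇=18.390625, f₈=22.
(h/3)·[f₀ + 4f₁ + 2f₂ + 4f₃ + 2f₄ + 4f₅ + 2f₆ + 4f₇ + f₈] = 0.125·(240) = 30.

30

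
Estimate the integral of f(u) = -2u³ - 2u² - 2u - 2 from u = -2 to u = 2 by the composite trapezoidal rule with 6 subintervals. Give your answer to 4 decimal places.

-19.2593

h = (2 − (-2))/6 = 0.666667.
Nodes u₀,…,u₆ = -2, -1.333333, -0.666667, 0, 0.666667, 1.333333, 2.
f(u) = -2u³ - 2u² - 2u - 2: f₀=10, f₁=1.851852, f₂=-0.962963, f₃=-2, f₄=-4.814815, f₅=-12.962963, f₆=-30.
(h/2)·[f₀ + 2f₁ + 2f₂ + 2f₃ + 2f₄ + 2f₅ + f₆] = 0.333333·(-57.777778) = -19.2593.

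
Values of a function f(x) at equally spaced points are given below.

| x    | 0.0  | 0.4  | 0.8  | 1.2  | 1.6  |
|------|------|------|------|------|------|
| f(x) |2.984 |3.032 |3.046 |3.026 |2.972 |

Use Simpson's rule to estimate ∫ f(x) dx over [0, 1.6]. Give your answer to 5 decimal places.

h = 0.4, n = 4.
(h/3)·[y₀ + 4y₁ + 2y₂ + 4y₃ + y₄] = 0.133333·(36.280) = 4.83733.

4.83733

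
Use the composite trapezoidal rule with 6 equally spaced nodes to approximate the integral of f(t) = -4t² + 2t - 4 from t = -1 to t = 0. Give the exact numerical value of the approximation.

h = (0 − (-1))/5 = 0.2.
Nodes t₀,…,t₅ = -1, -0.8, -0.6, -0.4, -0.2, 0.
f(t) = -4t² + 2t - 4: f₀=-10, f₁=-8.16, f₂=-6.64, f₃=-5.44, f₄=-4.56, f₅=-4.
(h/2)·[f₀ + 2f₁ + 2f₂ + 2f₃ + 2f₄ + f₅] = 0.1·(-63.6) = -6.36.

-6.36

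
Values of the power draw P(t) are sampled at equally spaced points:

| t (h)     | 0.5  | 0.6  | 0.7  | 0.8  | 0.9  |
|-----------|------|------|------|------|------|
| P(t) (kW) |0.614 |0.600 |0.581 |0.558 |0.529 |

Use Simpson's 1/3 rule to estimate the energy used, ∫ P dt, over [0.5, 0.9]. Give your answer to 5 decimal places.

0.23123

h = 0.1, n = 4.
(h/3)·[y₀ + 4y₁ + 2y₂ + 4y₃ + y₄] = 0.033333·(6.937) = 0.23123.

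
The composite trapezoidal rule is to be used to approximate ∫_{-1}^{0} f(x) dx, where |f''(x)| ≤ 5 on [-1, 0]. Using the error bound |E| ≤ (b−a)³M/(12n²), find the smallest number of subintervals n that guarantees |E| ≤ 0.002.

15

Need 5/(12n²) ≤ 0.002.
n² ≥ 5/(12·0.002) = 208.333 ⇒ n ≥ 14.4338, so the smallest n is 15.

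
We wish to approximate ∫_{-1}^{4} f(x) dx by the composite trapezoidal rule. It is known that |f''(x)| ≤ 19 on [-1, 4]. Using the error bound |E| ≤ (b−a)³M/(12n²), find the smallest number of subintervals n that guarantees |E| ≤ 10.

Need 2375/(12n²) ≤ 10.
n² ≥ 2375/(12·10) = 19.7917 ⇒ n ≥ 4.4488, so the smallest n is 5.

5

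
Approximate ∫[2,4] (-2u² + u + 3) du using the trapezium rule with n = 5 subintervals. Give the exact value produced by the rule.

-25.44

h = (4 − 2)/5 = 0.4.
Nodes u₀,…,u₅ = 2, 2.4, 2.8, 3.2, 3.6, 4.
f(u) = -2u² + u + 3: f₀=-3, f₁=-6.12, f₂=-9.88, f₃=-14.28, f₄=-19.32, f₅=-25.
(h/2)·[f₀ + 2f₁ + 2f₂ + 2f₃ + 2f₄ + f₅] = 0.2·(-127.2) = -25.44.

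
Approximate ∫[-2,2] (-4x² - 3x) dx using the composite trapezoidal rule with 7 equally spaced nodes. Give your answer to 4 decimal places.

-22.5185

h = (2 − (-2))/6 = 0.666667.
Nodes x₀,…,x₆ = -2, -1.333333, -0.666667, 0, 0.666667, 1.333333, 2.
f(x) = -4x² - 3x: f₀=-10, f₁=-3.111111, f₂=0.222222, f₃=0, f₄=-3.777778, f₅=-11.111111, f₆=-22.
(h/2)·[f₀ + 2f₁ + 2f₂ + 2f₃ + 2f₄ + 2f₅ + f₆] = 0.333333·(-67.555556) = -22.5185.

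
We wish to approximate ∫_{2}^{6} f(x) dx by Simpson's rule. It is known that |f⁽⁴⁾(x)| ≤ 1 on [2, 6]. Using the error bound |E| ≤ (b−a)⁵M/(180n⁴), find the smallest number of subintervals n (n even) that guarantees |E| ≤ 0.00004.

Need 1024/(180n⁴) ≤ 0.00004.
n⁴ ≥ 1024/(180·0.00004) = 142222 ⇒ n ≥ 19.4197, so the smallest even n is 20. (n must be even for Simpson's rule.)

20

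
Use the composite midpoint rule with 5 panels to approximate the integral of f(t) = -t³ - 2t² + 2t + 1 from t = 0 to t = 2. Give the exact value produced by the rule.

-3.2

h = (2 − 0)/5 = 0.4.
Midpoints m₁,…,m₅ = 0.2, 0.6, 1, 1.4, 1.8.
f(m₁)=1.312, f(m₂)=1.264, f(m₃)=0, f(m₄)=-2.864, f(m₅)=-7.712.
h·[f(m₁) + f(m₂) + f(m₃) + f(m₄) + f(m₅)] = 0.4·(-8) = -3.2.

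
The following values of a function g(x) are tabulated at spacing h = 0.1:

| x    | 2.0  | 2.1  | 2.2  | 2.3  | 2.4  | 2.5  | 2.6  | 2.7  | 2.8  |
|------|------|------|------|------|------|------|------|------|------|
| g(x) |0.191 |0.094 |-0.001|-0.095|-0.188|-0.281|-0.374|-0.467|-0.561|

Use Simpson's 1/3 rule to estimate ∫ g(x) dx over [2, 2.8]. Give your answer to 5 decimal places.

h = 0.1, n = 8.
(h/3)·[y₀ + 4y₁ + 2y₂ + 4y₃ + 2y₄ + 4y₅ + 2y₆ + 4y₇ + y₈] = 0.033333·(-4.492) = -0.14973.

-0.14973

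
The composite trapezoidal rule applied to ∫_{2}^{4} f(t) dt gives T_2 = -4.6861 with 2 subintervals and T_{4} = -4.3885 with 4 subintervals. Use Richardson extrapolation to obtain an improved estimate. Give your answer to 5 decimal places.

-4.28930

R = (4·T_{4} − T_2) / 3 = (4·(-4.3885) − (-4.6861))/3 = (-12.8679)/3 = -4.28930.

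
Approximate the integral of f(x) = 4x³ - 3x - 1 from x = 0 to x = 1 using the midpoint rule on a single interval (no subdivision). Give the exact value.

M = (b−a)·f(0.5) = 1·(-2) = -2.

-2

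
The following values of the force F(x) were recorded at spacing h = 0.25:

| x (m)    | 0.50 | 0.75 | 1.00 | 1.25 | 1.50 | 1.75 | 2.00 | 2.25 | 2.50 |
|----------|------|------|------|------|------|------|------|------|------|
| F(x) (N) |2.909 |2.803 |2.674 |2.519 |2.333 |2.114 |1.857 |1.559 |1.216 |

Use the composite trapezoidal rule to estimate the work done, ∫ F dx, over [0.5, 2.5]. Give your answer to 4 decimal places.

4.4804

h = 0.25, n = 8.
(h/2)·[y₀ + 2y₁ + 2y₂ + 2y₃ + 2y₄ + 2y₅ + 2y₆ + 2y₇ + y₈] = 0.125·(35.843) = 4.4804.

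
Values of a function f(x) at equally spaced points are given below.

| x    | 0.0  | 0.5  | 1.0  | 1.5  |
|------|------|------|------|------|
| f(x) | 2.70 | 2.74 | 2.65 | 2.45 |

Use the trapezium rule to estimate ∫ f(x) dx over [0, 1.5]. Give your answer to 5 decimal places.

h = 0.5, n = 3.
(h/2)·[y₀ + 2y₁ + 2y₂ + y₃] = 0.25·(15.93) = 3.98250.

3.98250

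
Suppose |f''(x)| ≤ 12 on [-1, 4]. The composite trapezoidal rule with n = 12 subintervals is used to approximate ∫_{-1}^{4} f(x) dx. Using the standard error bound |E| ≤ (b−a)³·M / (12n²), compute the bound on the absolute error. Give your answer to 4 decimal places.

0.8681

|E| ≤ (5)³·12 / (12·12²) = 1500/1728 = 0.8681.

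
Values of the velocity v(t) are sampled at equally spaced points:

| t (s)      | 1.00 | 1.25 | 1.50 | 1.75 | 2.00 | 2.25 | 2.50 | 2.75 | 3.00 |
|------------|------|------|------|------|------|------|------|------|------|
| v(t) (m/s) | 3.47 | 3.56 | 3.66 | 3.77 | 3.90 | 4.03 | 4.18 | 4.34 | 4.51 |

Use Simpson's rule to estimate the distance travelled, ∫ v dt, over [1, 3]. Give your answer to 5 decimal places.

7.85500

h = 0.25, n = 8.
(h/3)·[y₀ + 4y₁ + 2y₂ + 4y₃ + 2y₄ + 4y₅ + 2y₆ + 4y₇ + y₈] = 0.083333·(94.26) = 7.85500.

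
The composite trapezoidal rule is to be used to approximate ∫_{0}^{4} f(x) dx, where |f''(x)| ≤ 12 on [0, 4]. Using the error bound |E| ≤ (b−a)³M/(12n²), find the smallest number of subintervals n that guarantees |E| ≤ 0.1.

26

Need 768/(12n²) ≤ 0.1.
n² ≥ 768/(12·0.1) = 640 ⇒ n ≥ 25.2982, so the smallest n is 26.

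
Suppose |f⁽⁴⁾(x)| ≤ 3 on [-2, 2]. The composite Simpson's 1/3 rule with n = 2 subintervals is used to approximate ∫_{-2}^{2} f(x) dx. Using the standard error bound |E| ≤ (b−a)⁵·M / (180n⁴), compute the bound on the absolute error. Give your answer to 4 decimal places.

|E| ≤ (4)⁵·3 / (180·2⁴) = 3072/2880 = 1.0667.

1.0667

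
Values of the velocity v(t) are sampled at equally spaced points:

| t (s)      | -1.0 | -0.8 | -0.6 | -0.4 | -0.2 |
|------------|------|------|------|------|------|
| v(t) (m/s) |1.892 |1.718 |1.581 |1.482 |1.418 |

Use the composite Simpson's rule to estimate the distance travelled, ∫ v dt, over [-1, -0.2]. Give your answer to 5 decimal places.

1.28480

h = 0.2, n = 4.
(h/3)·[y₀ + 4y₁ + 2y₂ + 4y₃ + y₄] = 0.066667·(19.272) = 1.28480.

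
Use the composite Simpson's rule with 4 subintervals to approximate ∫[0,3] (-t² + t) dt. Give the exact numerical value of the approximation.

h = (3 − 0)/4 = 0.75.
Nodes t₀,…,t₄ = 0, 0.75, 1.5, 2.25, 3.
f(t) = -t² + t: f₀=0, f₁=0.1875, f₂=-0.75, f₃=-2.8125, f₄=-6.
(h/3)·[f₀ + 4f₁ + 2f₂ + 4f₃ + f₄] = 0.25·(-18) = -4.5.

-4.5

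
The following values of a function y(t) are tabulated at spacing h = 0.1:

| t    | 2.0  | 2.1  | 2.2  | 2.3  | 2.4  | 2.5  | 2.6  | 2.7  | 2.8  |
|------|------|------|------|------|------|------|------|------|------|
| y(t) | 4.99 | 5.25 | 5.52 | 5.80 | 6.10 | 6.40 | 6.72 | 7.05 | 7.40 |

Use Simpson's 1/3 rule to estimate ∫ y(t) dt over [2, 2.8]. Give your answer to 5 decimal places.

h = 0.1, n = 8.
(h/3)·[y₀ + 4y₁ + 2y₂ + 4y₃ + 2y₄ + 4y₅ + 2y₆ + 4y₇ + y₈] = 0.033333·(147.07) = 4.90233.

4.90233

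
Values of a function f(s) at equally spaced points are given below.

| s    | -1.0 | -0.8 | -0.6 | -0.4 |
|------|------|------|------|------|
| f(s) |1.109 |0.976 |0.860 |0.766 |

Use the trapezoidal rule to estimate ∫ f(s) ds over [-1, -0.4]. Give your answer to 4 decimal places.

0.5547

h = 0.2, n = 3.
(h/2)·[y₀ + 2y₁ + 2y₂ + y₃] = 0.1·(5.547) = 0.5547.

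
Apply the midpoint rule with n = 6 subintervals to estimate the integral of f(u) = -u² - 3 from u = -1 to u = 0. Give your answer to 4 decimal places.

-3.3310

h = (0 − (-1))/6 = 0.166667.
Midpoints m₁,…,m₆ = -0.916667, -0.75, -0.583333, -0.416667, -0.25, -0.083333.
f(m₁)=-3.840278, f(m₂)=-3.5625, f(m₃)=-3.340278, f(m₄)=-3.173611, f(m₅)=-3.0625, f(m₆)=-3.006944.
h·[f(m₁) + f(m₂) + f(m₃) + f(m₄) + f(m₅) + f(m₆)] = 0.166667·(-19.986111) = -3.3310.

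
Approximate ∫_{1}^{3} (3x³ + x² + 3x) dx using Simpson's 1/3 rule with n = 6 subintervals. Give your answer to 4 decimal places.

80.6667

h = (3 − 1)/6 = 0.333333.
Nodes x₀,…,x₆ = 1, 1.333333, 1.666667, 2, 2.333333, 2.666667, 3.
f(x) = 3x³ + x² + 3x: f₀=7, f₁=12.888889, f₂=21.666667, f₃=34, f₄=50.555556, f₅=72, f₆=99.
(h/3)·[f₀ + 4f₁ + 2f₂ + 4f₃ + 2f₄ + 4f₅ + f₆] = 0.111111·(726) = 80.6667.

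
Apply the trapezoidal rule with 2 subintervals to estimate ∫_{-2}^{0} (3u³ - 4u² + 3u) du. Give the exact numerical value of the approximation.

h = (0 − (-2))/2 = 1.
Nodes u₀,…,u₂ = -2, -1, 0.
f(u) = 3u³ - 4u² + 3u: f₀=-46, f₁=-10, f₂=0.
(h/2)·[f₀ + 2f₁ + f₂] = 0.5·(-66) = -33.

-33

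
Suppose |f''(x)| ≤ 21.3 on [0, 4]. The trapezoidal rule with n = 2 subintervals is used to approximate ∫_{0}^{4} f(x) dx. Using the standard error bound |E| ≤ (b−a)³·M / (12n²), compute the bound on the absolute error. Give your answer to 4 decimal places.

|E| ≤ (4)³·21.3 / (12·2²) = 1363.2/48 = 28.4000.

28.4000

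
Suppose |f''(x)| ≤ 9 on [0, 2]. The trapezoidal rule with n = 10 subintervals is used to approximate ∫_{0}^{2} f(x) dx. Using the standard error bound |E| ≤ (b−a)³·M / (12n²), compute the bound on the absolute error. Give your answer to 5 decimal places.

|E| ≤ (2)³·9 / (12·10²) = 72/1200 = 0.06000.

0.06000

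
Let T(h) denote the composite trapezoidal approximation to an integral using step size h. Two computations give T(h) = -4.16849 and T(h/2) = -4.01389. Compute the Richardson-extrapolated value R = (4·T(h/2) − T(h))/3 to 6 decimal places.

-3.962357

R = (4·T(h/2) − T(h)) / 3 = (4·(-4.01389) − (-4.16849))/3 = (-11.88707)/3 = -3.962357.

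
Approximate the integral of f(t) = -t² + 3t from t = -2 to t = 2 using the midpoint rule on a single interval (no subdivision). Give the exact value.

M = (b−a)·f(0) = 4·(0) = 0.

0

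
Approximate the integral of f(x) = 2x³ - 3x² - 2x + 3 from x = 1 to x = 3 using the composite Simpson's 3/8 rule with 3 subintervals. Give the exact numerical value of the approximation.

12

h = (3 − 1)/3 = 0.666667.
Nodes x₀,…,x₃ = 1, 1.666667, 2.333333, 3.
f(x) = 2x³ - 3x² - 2x + 3: f₀=0, f₁=0.592593, f₂=7.407407, f₃=24.
(3h/8)·[f₀ + 3f₁ + 3f₂ + f₃] = 0.25·(48) = 12.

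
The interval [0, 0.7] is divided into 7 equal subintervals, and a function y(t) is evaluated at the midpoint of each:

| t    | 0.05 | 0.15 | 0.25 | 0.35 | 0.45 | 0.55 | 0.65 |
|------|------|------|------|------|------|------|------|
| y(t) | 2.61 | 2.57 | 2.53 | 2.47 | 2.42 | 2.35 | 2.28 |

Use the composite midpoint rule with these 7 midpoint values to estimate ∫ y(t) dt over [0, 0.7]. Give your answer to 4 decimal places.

1.7230

h = 0.1, n = 7.
h·[y(m₁) + y(m₂) + y(m₃) + y(m₄) + y(m₅) + y(m₆) + y(m₇)] = 0.1·(17.23) = 1.7230.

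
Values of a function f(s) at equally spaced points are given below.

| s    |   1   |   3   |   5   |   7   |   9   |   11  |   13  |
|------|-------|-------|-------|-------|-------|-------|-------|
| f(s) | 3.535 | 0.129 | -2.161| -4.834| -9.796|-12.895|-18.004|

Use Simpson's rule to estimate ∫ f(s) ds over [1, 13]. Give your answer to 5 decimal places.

-72.52200

h = 2, n = 6.
(h/3)·[y₀ + 4y₁ + 2y₂ + 4y₃ + 2y₄ + 4y₅ + y₆] = 0.666667·(-108.783) = -72.52200.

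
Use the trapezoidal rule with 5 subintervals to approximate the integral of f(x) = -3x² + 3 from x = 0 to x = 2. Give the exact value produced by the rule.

-2.16

h = (2 − 0)/5 = 0.4.
Nodes x₀,…,x₅ = 0, 0.4, 0.8, 1.2, 1.6, 2.
f(x) = -3x² + 3: f₀=3, f₁=2.52, f₂=1.08, f₃=-1.32, f₄=-4.68, f₅=-9.
(h/2)·[f₀ + 2f₁ + 2f₂ + 2f₃ + 2f₄ + f₅] = 0.2·(-10.8) = -2.16.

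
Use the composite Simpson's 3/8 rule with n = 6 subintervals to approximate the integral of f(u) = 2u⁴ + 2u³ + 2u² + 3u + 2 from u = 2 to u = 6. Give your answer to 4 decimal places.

h = (6 − 2)/6 = 0.666667.
Nodes u₀,…,u₆ = 2, 2.666667, 3.333333, 4, 4.666667, 5.333333, 6.
f(u) = 2u⁴ + 2u³ + 2u² + 3u + 2: f₀=64, f₁=163.283951, f₂=355.209877, f₃=686, f₄=1211.358025, f₅=1996.469136, f₆=3116.
(3h/8)·[f₀ + 3f₁ + 3f₂ + 2f₃ + 3f₄ + 3f₅ + f₆] = 0.25·(15730.962963) = 3932.7407.

3932.7407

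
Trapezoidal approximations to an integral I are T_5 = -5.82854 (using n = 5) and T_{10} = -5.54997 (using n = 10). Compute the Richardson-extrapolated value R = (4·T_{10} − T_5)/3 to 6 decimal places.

R = (4·T_{10} − T_5) / 3 = (4·(-5.54997) − (-5.82854))/3 = (-16.37134)/3 = -5.457113.

-5.457113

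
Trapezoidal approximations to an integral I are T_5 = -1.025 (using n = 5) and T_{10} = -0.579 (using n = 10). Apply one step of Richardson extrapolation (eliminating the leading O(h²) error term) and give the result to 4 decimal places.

R = (4·T_{10} − T_5) / 3 = (4·(-0.579) − (-1.025))/3 = (-1.291)/3 = -0.4303.

-0.4303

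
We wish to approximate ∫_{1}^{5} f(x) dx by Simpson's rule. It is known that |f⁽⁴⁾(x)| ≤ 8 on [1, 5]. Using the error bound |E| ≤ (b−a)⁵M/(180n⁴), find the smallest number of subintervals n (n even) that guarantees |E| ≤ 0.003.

12

Need 8192/(180n⁴) ≤ 0.003.
n⁴ ≥ 8192/(180·0.003) = 15170.4 ⇒ n ≥ 11.0981, so the smallest even n is 12. (n must be even for Simpson's rule.)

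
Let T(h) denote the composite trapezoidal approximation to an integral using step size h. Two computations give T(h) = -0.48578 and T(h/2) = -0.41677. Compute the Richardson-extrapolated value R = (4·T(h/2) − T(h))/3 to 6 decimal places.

R = (4·T(h/2) − T(h)) / 3 = (4·(-0.41677) − (-0.48578))/3 = (-1.18130)/3 = -0.393767.

-0.393767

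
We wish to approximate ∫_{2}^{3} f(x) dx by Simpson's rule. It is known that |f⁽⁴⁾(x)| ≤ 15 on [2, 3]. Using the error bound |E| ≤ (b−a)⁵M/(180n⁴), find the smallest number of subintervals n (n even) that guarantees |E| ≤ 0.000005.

Need 15/(180n⁴) ≤ 0.000005.
n⁴ ≥ 15/(180·0.000005) = 16666.7 ⇒ n ≥ 11.3622, so the smallest even n is 12. (n must be even for Simpson's rule.)

12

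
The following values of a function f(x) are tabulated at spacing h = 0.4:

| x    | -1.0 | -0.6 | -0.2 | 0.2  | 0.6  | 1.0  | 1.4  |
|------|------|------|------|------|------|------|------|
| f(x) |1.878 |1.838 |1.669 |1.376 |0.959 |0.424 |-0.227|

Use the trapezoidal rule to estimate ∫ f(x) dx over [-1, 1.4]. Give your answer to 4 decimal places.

h = 0.4, n = 6.
(h/2)·[y₀ + 2y₁ + 2y₂ + 2y₃ + 2y₄ + 2y₅ + y₆] = 0.2·(14.183) = 2.8366.

2.8366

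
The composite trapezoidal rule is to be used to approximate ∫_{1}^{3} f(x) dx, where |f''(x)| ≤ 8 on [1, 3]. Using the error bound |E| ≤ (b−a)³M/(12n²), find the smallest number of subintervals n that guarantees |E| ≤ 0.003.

43

Need 64/(12n²) ≤ 0.003.
n² ≥ 64/(12·0.003) = 1777.78 ⇒ n ≥ 42.1637, so the smallest n is 43.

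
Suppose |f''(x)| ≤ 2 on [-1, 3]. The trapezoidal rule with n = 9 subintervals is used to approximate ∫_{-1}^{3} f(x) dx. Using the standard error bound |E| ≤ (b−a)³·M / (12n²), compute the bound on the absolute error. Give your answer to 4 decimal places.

0.1317

|E| ≤ (4)³·2 / (12·9²) = 128/972 = 0.1317.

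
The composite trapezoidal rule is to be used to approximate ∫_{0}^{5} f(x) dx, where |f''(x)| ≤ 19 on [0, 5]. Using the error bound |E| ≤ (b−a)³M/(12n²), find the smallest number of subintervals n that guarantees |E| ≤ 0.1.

45

Need 2375/(12n²) ≤ 0.1.
n² ≥ 2375/(12·0.1) = 1979.17 ⇒ n ≥ 44.4878, so the smallest n is 45.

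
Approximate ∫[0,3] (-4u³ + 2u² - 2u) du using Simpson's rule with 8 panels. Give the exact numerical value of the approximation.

-72

h = (3 − 0)/8 = 0.375.
Nodes u₀,…,u₈ = 0, 0.375, 0.75, 1.125, 1.5, 1.875, 2.25, 2.625, 3.
f(u) = -4u³ + 2u² - 2u: f₀=0, f₁=-0.6796875, f₂=-2.0625, f₃=-5.4140625, f₄=-12, f₅=-23.0859375, f₆=-39.9375, f₇=-63.8203125, f₈=-96.
(h/3)·[f₀ + 4f₁ + 2f₂ + 4f₃ + 2f₄ + 4f₅ + 2f₆ + 4f₇ + f₈] = 0.125·(-576) = -72.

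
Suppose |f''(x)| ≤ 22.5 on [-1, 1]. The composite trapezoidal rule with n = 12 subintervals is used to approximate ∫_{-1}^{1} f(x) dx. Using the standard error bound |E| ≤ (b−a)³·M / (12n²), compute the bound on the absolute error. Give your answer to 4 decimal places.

|E| ≤ (2)³·22.5 / (12·12²) = 180/1728 = 0.1042.

0.1042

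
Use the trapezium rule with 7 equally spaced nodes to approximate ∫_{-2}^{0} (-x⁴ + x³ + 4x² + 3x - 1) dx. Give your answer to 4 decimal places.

-7.9918

h = (0 − (-2))/6 = 0.333333.
Nodes x₀,…,x₆ = -2, -1.666667, -1.333333, -1, -0.666667, -0.333333, 0.
f(x) = -x⁴ + x³ + 4x² + 3x - 1: f₀=-15, f₁=-7.234568, f₂=-3.419753, f₃=-2, f₄=-1.716049, f₅=-1.604938, f₆=-1.
(h/2)·[f₀ + 2f₁ + 2f₂ + 2f₃ + 2f₄ + 2f₅ + f₆] = 0.166667·(-47.950617) = -7.9918.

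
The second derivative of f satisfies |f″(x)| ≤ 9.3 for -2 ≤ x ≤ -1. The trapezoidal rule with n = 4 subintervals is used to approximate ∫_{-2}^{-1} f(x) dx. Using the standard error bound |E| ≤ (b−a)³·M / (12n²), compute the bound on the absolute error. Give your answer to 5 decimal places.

|E| ≤ (1)³·9.3 / (12·4²) = 9.3/192 = 0.04844.

0.04844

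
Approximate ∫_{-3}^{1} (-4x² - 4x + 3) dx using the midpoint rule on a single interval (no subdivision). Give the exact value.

M = (b−a)·f(-1) = 4·(3) = 12.

12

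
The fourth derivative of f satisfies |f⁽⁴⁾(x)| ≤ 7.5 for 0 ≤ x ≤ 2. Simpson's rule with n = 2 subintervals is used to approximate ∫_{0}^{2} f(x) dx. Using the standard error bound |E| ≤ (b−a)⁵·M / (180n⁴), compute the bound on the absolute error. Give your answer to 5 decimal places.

|E| ≤ (2)⁵·7.5 / (180·2⁴) = 240/2880 = 0.08333.

0.08333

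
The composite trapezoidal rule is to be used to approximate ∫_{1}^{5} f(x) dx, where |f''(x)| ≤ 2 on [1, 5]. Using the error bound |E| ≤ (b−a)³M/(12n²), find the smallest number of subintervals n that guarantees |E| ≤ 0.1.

11

Need 128/(12n²) ≤ 0.1.
n² ≥ 128/(12·0.1) = 106.667 ⇒ n ≥ 10.3280, so the smallest n is 11.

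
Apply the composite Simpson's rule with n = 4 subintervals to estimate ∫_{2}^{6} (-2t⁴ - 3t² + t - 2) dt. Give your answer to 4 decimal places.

h = (6 − 2)/4 = 1.
Nodes t₀,…,t₄ = 2, 3, 4, 5, 6.
f(t) = -2t⁴ - 3t² + t - 2: f₀=-44, f₁=-188, f₂=-558, f₃=-1322, f₄=-2696.
(h/3)·[f₀ + 4f₁ + 2f₂ + 4f₃ + f₄] = 0.333333·(-9896) = -3298.6667.

-3298.6667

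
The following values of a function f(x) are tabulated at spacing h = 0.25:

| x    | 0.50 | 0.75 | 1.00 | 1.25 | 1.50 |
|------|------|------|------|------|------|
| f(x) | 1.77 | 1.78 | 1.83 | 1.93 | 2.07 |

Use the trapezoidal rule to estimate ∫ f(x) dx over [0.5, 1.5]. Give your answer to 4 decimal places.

1.8650

h = 0.25, n = 4.
(h/2)·[y₀ + 2y₁ + 2y₂ + 2y₃ + y₄] = 0.125·(14.92) = 1.8650.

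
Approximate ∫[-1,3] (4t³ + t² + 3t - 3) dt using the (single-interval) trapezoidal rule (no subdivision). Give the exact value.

228

T = (b−a)/2 · [f(-1) + f(3)] = 2·[(-9) + 123] = 228.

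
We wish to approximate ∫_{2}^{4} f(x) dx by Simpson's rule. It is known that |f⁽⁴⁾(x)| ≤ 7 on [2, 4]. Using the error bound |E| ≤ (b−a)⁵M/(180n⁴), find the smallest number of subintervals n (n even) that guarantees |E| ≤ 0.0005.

8

Need 224/(180n⁴) ≤ 0.0005.
n⁴ ≥ 224/(180·0.0005) = 2488.89 ⇒ n ≥ 7.0632, so the smallest even n is 8. (n must be even for Simpson's rule.)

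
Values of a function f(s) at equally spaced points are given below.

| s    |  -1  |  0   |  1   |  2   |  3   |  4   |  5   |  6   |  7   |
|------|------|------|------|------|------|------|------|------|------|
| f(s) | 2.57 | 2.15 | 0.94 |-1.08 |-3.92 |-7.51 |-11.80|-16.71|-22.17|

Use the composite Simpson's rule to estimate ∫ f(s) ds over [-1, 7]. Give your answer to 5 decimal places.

h = 1, n = 8.
(h/3)·[y₀ + 4y₁ + 2y₂ + 4y₃ + 2y₄ + 4y₅ + 2y₆ + 4y₇ + y₈] = 0.333333·(-141.76) = -47.25333.

-47.25333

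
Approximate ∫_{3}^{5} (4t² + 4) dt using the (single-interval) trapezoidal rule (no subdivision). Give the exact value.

T = (b−a)/2 · [f(3) + f(5)] = 1·[40 + 104] = 144.

144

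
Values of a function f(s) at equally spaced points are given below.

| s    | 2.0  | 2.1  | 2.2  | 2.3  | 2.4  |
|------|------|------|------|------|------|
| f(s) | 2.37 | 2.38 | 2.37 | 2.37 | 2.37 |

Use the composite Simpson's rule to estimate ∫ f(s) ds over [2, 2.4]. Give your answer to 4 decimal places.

0.9493

h = 0.1, n = 4.
(h/3)·[y₀ + 4y₁ + 2y₂ + 4y₃ + y₄] = 0.033333·(28.48) = 0.9493.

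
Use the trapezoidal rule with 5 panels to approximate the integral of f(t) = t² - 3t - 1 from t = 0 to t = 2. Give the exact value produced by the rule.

-5.28

h = (2 − 0)/5 = 0.4.
Nodes t₀,…,t₅ = 0, 0.4, 0.8, 1.2, 1.6, 2.
f(t) = t² - 3t - 1: f₀=-1, f₁=-2.04, f₂=-2.76, f₃=-3.16, f₄=-3.24, f₅=-3.
(h/2)·[f₀ + 2f₁ + 2f₂ + 2f₃ + 2f₄ + f₅] = 0.2·(-26.4) = -5.28.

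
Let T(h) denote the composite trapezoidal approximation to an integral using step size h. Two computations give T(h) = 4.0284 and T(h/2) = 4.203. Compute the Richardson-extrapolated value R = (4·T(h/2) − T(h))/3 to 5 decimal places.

4.26120

R = (4·T(h/2) − T(h)) / 3 = (4·4.203 − 4.0284)/3 = (12.7836)/3 = 4.26120.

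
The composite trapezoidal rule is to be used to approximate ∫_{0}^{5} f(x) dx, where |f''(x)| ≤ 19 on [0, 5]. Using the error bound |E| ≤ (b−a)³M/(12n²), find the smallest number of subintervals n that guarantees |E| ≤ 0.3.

26

Need 2375/(12n²) ≤ 0.3.
n² ≥ 2375/(12·0.3) = 659.722 ⇒ n ≥ 25.6851, so the smallest n is 26.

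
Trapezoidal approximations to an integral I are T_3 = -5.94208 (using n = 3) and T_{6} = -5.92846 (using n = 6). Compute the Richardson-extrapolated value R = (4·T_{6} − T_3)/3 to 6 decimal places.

-5.923920

R = (4·T_{6} − T_3) / 3 = (4·(-5.92846) − (-5.94208))/3 = (-17.77176)/3 = -5.923920.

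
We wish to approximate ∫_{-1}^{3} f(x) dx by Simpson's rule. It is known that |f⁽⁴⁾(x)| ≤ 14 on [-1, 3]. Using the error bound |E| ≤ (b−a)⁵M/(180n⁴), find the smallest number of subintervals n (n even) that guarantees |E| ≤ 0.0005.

Need 14336/(180n⁴) ≤ 0.0005.
n⁴ ≥ 14336/(180·0.0005) = 159289 ⇒ n ≥ 19.9777, so the smallest even n is 20. (n must be even for Simpson's rule.)

20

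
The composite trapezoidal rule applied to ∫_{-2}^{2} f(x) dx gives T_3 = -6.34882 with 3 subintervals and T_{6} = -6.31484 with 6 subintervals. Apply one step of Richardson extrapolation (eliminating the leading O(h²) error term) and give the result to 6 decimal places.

R = (4·T_{6} − T_3) / 3 = (4·(-6.31484) − (-6.34882))/3 = (-18.91054)/3 = -6.303513.

-6.303513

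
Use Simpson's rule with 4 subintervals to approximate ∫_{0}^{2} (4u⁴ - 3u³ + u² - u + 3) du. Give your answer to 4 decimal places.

20.3333

h = (2 − 0)/4 = 0.5.
Nodes u₀,…,u₄ = 0, 0.5, 1, 1.5, 2.
f(u) = 4u⁴ - 3u³ + u² - u + 3: f₀=3, f₁=2.625, f₂=4, f₃=13.875, f₄=45.
(h/3)·[f₀ + 4f₁ + 2f₂ + 4f₃ + f₄] = 0.166667·(122) = 20.3333.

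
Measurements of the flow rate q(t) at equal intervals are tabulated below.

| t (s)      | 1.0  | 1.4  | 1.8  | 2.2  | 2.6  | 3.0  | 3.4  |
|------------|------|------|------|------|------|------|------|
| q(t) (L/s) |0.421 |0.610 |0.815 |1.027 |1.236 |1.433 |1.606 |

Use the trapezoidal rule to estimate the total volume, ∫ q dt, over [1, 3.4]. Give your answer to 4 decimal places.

2.4538

h = 0.4, n = 6.
(h/2)·[y₀ + 2y₁ + 2y₂ + 2y₃ + 2y₄ + 2y₅ + y₆] = 0.2·(12.269) = 2.4538.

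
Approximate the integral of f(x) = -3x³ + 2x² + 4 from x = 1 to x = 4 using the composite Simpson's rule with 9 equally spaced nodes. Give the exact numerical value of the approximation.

h = (4 − 1)/8 = 0.375.
Nodes x₀,…,x₈ = 1, 1.375, 1.75, 2.125, 2.5, 2.875, 3.25, 3.625, 4.
f(x) = -3x³ + 2x² + 4: f₀=3, f₁=-0.017578125, f₂=-5.953125, f₃=-15.755859375, f₄=-30.375, f₅=-50.759765625, f₆=-77.859375, f₇=-112.623046875, f₈=-156.
(h/3)·[f₀ + 4f₁ + 2f₂ + 4f₃ + 2f₄ + 4f₅ + 2f₆ + 4f₇ + f₈] = 0.125·(-1098) = -137.25.

-137.25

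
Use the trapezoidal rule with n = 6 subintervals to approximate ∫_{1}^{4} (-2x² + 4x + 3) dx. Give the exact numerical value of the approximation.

-3.25

h = (4 − 1)/6 = 0.5.
Nodes x₀,…,x₆ = 1, 1.5, 2, 2.5, 3, 3.5, 4.
f(x) = -2x² + 4x + 3: f₀=5, f₁=4.5, f₂=3, f₃=0.5, f₄=-3, f₅=-7.5, f₆=-13.
(h/2)·[f₀ + 2f₁ + 2f₂ + 2f₃ + 2f₄ + 2f₅ + f₆] = 0.25·(-13) = -3.25.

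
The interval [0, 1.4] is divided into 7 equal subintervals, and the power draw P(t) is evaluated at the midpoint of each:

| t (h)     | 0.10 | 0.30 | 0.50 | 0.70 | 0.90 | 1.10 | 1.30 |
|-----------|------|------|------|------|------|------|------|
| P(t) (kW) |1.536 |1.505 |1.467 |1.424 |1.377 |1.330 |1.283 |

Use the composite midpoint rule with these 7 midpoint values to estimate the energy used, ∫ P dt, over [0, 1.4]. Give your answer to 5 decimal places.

1.98440

h = 0.2, n = 7.
h·[y(m₁) + y(m₂) + y(m₃) + y(m₄) + y(m₅) + y(m₆) + y(m₇)] = 0.2·(9.922) = 1.98440.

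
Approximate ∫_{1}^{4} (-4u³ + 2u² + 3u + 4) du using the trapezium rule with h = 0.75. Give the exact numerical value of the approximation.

h = (4 − 1)/4 = 0.75.
Nodes u₀,…,u₄ = 1, 1.75, 2.5, 3.25, 4.
f(u) = -4u³ + 2u² + 3u + 4: f₀=5, f₁=-6.0625, f₂=-38.5, f₃=-102.4375, f₄=-208.
(h/2)·[f₀ + 2f₁ + 2f₂ + 2f₃ + f₄] = 0.375·(-497) = -186.375.

-186.375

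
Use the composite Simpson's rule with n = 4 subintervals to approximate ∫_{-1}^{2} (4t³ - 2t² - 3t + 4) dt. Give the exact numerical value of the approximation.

16.5

h = (2 − (-1))/4 = 0.75.
Nodes t₀,…,t₄ = -1, -0.25, 0.5, 1.25, 2.
f(t) = 4t³ - 2t² - 3t + 4: f₀=1, f₁=4.5625, f₂=2.5, f₃=4.9375, f₄=22.
(h/3)·[f₀ + 4f₁ + 2f₂ + 4f₃ + f₄] = 0.25·(66) = 16.5.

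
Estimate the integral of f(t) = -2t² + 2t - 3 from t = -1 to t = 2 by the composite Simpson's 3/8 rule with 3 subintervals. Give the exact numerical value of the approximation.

-12

h = (2 − (-1))/3 = 1.
Nodes t₀,…,t₃ = -1, 0, 1, 2.
f(t) = -2t² + 2t - 3: f₀=-7, f₁=-3, f₂=-3, f₃=-7.
(3h/8)·[f₀ + 3f₁ + 3f₂ + f₃] = 0.375·(-32) = -12.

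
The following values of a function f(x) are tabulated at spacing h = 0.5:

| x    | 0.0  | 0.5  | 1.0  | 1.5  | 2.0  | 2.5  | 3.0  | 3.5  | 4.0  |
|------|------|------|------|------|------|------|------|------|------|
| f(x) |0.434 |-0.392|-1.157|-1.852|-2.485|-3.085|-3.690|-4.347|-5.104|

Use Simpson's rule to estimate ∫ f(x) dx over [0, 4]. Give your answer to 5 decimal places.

h = 0.5, n = 8.
(h/3)·[y₀ + 4y₁ + 2y₂ + 4y₃ + 2y₄ + 4y₅ + 2y₆ + 4y₇ + y₈] = 0.166667·(-58.038) = -9.67300.

-9.67300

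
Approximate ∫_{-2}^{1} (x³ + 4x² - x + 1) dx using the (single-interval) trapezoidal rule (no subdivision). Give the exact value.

T = (b−a)/2 · [f(-2) + f(1)] = 1.5·[11 + 5] = 24.

24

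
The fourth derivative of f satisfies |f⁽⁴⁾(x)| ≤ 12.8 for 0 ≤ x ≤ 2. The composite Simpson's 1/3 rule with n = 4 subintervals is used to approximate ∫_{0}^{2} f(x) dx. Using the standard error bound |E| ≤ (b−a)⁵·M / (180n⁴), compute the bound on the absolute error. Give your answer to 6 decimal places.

0.008889

|E| ≤ (2)⁵·12.8 / (180·4⁴) = 409.6/46080 = 0.008889.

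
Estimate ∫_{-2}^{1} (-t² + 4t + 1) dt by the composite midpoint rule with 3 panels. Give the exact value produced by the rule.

-5.75

h = (1 − (-2))/3 = 1.
Midpoints m₁,…,m₃ = -1.5, -0.5, 0.5.
f(m₁)=-7.25, f(m₂)=-1.25, f(m₃)=2.75.
h·[f(m₁) + f(m₂) + f(m₃)] = 1·(-5.75) = -5.75.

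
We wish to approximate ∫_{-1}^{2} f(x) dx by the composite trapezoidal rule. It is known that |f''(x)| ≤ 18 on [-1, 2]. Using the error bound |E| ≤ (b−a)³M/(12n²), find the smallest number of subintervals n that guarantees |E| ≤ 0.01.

64

Need 486/(12n²) ≤ 0.01.
n² ≥ 486/(12·0.01) = 4050 ⇒ n ≥ 63.6396, so the smallest n is 64.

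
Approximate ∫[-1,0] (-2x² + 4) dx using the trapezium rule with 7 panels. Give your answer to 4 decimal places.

3.3265

h = (0 − (-1))/7 = 0.142857.
Nodes x₀,…,x₇ = -1, -0.857143, -0.714286, -0.571429, -0.428571, -0.285714, -0.142857, 0.
f(x) = -2x² + 4: f₀=2, f₁=2.530612, f₂=2.979592, f₃=3.346939, f₄=3.632653, f₅=3.836735, f₆=3.959184, f₇=4.
(h/2)·[f₀ + 2f₁ + 2f₂ + 2f₃ + 2f₄ + 2f₅ + 2f₆ + f₇] = 0.071429·(46.571429) = 3.3265.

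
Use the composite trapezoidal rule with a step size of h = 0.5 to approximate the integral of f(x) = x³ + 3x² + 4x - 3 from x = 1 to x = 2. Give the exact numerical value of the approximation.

h = (2 − 1)/2 = 0.5.
Nodes x₀,…,x₂ = 1, 1.5, 2.
f(x) = x³ + 3x² + 4x - 3: f₀=5, f₁=13.125, f₂=25.
(h/2)·[f₀ + 2f₁ + f₂] = 0.25·(56.25) = 14.0625.

14.0625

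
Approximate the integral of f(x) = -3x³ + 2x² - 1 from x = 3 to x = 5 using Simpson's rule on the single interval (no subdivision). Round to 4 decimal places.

S = (b−a)/6 · [f(3) + 4f(4) + f(5)] = 0.333333·[(-64) + 4·(-161) + (-326)] = -344.6667.

-344.6667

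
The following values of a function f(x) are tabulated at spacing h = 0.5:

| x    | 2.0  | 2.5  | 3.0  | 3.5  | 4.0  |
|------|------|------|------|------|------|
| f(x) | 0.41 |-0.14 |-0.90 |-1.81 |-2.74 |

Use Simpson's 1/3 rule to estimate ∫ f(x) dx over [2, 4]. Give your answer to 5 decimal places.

h = 0.5, n = 4.
(h/3)·[y₀ + 4y₁ + 2y₂ + 4y₃ + y₄] = 0.166667·(-11.93) = -1.98833.

-1.98833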